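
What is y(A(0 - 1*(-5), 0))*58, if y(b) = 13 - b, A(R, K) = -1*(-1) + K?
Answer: 696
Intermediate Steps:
A(R, K) = 1 + K
y(A(0 - 1*(-5), 0))*58 = (13 - (1 + 0))*58 = (13 - 1*1)*58 = (13 - 1)*58 = 12*58 = 696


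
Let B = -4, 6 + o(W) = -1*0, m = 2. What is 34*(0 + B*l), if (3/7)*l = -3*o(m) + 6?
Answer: -7616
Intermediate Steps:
o(W) = -6 (o(W) = -6 - 1*0 = -6 + 0 = -6)
l = 56 (l = 7*(-3*(-6) + 6)/3 = 7*(18 + 6)/3 = (7/3)*24 = 56)
34*(0 + B*l) = 34*(0 - 4*56) = 34*(0 - 224) = 34*(-224) = -7616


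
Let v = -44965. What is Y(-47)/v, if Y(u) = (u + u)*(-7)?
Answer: -658/44965 ≈ -0.014634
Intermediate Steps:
Y(u) = -14*u (Y(u) = (2*u)*(-7) = -14*u)
Y(-47)/v = -14*(-47)/(-44965) = 658*(-1/44965) = -658/44965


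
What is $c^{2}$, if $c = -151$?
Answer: $22801$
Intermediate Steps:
$c^{2} = \left(-151\right)^{2} = 22801$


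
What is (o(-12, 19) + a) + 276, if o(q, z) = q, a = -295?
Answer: -31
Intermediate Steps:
(o(-12, 19) + a) + 276 = (-12 - 295) + 276 = -307 + 276 = -31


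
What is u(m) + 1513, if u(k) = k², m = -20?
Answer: 1913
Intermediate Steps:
u(m) + 1513 = (-20)² + 1513 = 400 + 1513 = 1913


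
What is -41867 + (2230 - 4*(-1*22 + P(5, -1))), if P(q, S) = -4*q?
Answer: -39469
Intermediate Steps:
-41867 + (2230 - 4*(-1*22 + P(5, -1))) = -41867 + (2230 - 4*(-1*22 - 4*5)) = -41867 + (2230 - 4*(-22 - 20)) = -41867 + (2230 - 4*(-42)) = -41867 + (2230 + 168) = -41867 + 2398 = -39469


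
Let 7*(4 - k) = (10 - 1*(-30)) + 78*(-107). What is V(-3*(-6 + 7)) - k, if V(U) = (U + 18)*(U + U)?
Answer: -8964/7 ≈ -1280.6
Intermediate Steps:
V(U) = 2*U*(18 + U) (V(U) = (18 + U)*(2*U) = 2*U*(18 + U))
k = 8334/7 (k = 4 - ((10 - 1*(-30)) + 78*(-107))/7 = 4 - ((10 + 30) - 8346)/7 = 4 - (40 - 8346)/7 = 4 - 1/7*(-8306) = 4 + 8306/7 = 8334/7 ≈ 1190.6)
V(-3*(-6 + 7)) - k = 2*(-3*(-6 + 7))*(18 - 3*(-6 + 7)) - 1*8334/7 = 2*(-3*1)*(18 - 3*1) - 8334/7 = 2*(-3)*(18 - 3) - 8334/7 = 2*(-3)*15 - 8334/7 = -90 - 8334/7 = -8964/7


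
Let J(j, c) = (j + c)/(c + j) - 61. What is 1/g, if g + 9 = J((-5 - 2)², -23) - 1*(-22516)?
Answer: 1/22447 ≈ 4.4549e-5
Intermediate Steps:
J(j, c) = -60 (J(j, c) = (c + j)/(c + j) - 61 = 1 - 61 = -60)
g = 22447 (g = -9 + (-60 - 1*(-22516)) = -9 + (-60 + 22516) = -9 + 22456 = 22447)
1/g = 1/22447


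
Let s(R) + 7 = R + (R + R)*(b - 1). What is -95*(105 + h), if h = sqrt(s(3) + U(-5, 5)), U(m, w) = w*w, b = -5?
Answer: -9975 - 95*I*sqrt(15) ≈ -9975.0 - 367.93*I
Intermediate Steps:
U(m, w) = w**2
s(R) = -7 - 11*R (s(R) = -7 + (R + (R + R)*(-5 - 1)) = -7 + (R + (2*R)*(-6)) = -7 + (R - 12*R) = -7 - 11*R)
h = I*sqrt(15) (h = sqrt((-7 - 11*3) + 5**2) = sqrt((-7 - 33) + 25) = sqrt(-40 + 25) = sqrt(-15) = I*sqrt(15) ≈ 3.873*I)
-95*(105 + h) = -95*(105 + I*sqrt(15)) = -9975 - 95*I*sqrt(15)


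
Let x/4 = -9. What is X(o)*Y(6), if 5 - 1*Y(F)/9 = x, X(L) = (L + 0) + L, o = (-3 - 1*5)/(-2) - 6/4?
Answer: 1845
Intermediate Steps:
o = 5/2 (o = (-3 - 5)*(-1/2) - 6*1/4 = -8*(-1/2) - 3/2 = 4 - 3/2 = 5/2 ≈ 2.5000)
X(L) = 2*L (X(L) = L + L = 2*L)
x = -36 (x = 4*(-9) = -36)
Y(F) = 369 (Y(F) = 45 - 9*(-36) = 45 + 324 = 369)
X(o)*Y(6) = (2*(5/2))*369 = 5*369 = 1845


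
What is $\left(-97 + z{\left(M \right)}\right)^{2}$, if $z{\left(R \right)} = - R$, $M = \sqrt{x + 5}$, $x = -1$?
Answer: $9801$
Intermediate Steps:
$M = 2$ ($M = \sqrt{-1 + 5} = \sqrt{4} = 2$)
$\left(-97 + z{\left(M \right)}\right)^{2} = \left(-97 - 2\right)^{2} = \left(-99\right)^{2} = 9801$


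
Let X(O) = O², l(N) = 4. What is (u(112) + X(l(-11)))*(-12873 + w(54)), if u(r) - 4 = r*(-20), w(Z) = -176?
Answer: 28968780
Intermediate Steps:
u(r) = 4 - 20*r (u(r) = 4 + r*(-20) = 4 - 20*r)
(u(112) + X(l(-11)))*(-12873 + w(54)) = ((4 - 20*112) + 4²)*(-12873 - 176) = ((4 - 2240) + 16)*(-13049) = (-2236 + 16)*(-13049) = -2220*(-13049) = 28968780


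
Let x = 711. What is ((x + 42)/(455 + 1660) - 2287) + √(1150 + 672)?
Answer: -1612084/705 + √1822 ≈ -2244.0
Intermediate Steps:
((x + 42)/(455 + 1660) - 2287) + √(1150 + 672) = ((711 + 42)/(455 + 1660) - 2287) + √(1150 + 672) = (753/2115 - 2287) + √1822 = (753*(1/2115) - 2287) + √1822 = (251/705 - 2287) + √1822 = -1612084/705 + √1822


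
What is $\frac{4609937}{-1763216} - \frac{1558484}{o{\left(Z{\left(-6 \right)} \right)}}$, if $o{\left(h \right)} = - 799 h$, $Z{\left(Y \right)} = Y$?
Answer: $- \frac{1385021981261}{4226428752} \approx -327.71$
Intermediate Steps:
$\frac{4609937}{-1763216} - \frac{1558484}{o{\left(Z{\left(-6 \right)} \right)}} = \frac{4609937}{-1763216} - \frac{1558484}{\left(-799\right) \left(-6\right)} = 4609937 \left(- \frac{1}{1763216}\right) - \frac{1558484}{4794} = - \frac{4609937}{1763216} - \frac{779242}{2397} = - \frac{1385021981261}{4226428752}$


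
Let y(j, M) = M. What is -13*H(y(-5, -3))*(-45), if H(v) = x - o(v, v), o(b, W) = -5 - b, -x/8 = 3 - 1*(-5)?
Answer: -36270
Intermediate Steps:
x = -64 (x = -8*(3 - 1*(-5)) = -8*(3 + 5) = -8*8 = -64)
H(v) = -59 + v (H(v) = -64 - (-5 - v) = -64 + (5 + v) = -59 + v)
-13*H(y(-5, -3))*(-45) = -13*(-59 - 3)*(-45) = -13*(-62)*(-45) = 806*(-45) = -36270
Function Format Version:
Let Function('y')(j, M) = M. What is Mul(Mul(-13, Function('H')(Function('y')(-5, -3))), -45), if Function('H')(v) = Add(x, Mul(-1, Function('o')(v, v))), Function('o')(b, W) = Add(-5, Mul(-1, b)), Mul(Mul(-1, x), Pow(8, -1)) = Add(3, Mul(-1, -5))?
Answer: -36270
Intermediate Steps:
x = -64 (x = Mul(-8, Add(3, Mul(-1, -5))) = Mul(-8, Add(3, 5)) = Mul(-8, 8) = -64)
Function('H')(v) = Add(-59, v) (Function('H')(v) = Add(-64, Mul(-1, Add(-5, Mul(-1, v)))) = Add(-64, Add(5, v)) = Add(-59, v))
Mul(Mul(-13, Function('H')(Function('y')(-5, -3))), -45) = Mul(Mul(-13, Add(-59, -3)), -45) = Mul(Mul(-13, -62), -45) = Mul(806, -45) = -36270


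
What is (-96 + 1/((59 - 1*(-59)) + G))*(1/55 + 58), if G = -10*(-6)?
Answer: -54524617/9790 ≈ -5569.4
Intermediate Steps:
G = 60
(-96 + 1/((59 - 1*(-59)) + G))*(1/55 + 58) = (-96 + 1/((59 - 1*(-59)) + 60))*(1/55 + 58) = (-96 + 1/((59 + 59) + 60))*(1/55 + 58) = (-96 + 1/(118 + 60))*(3191/55) = (-96 + 1/178)*(3191/55) = -17087/178*3191/55 = -54524617/9790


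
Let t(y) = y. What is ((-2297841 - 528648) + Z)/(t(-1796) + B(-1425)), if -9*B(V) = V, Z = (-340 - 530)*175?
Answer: 8936217/4913 ≈ 1818.9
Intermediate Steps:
Z = -152250 (Z = -870*175 = -152250)
B(V) = -V/9
((-2297841 - 528648) + Z)/(t(-1796) + B(-1425)) = ((-2297841 - 528648) - 152250)/(-1796 - ⅑*(-1425)) = (-2826489 - 152250)/(-1796 + 475/3) = -2978739/(-4913/3) = -2978739*(-3/4913) = 8936217/4913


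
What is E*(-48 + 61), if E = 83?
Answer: 1079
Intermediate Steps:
E*(-48 + 61) = 83*(-48 + 61) = 83*13 = 1079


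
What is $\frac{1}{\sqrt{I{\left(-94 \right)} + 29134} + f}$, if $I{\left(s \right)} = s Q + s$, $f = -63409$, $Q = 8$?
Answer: $- \frac{63409}{4020672993} - \frac{8 \sqrt{442}}{4020672993} \approx -1.5813 \cdot 10^{-5}$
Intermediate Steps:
$I{\left(s \right)} = 9 s$ ($I{\left(s \right)} = s 8 + s = 8 s + s = 9 s$)
$\frac{1}{\sqrt{I{\left(-94 \right)} + 29134} + f} = \frac{1}{\sqrt{9 \left(-94\right) + 29134} - 63409} = \frac{1}{\sqrt{-846 + 29134} - 63409} = \frac{1}{\sqrt{28288} - 63409} = \frac{1}{8 \sqrt{442} - 63409} = \frac{1}{-63409 + 8 \sqrt{442}}$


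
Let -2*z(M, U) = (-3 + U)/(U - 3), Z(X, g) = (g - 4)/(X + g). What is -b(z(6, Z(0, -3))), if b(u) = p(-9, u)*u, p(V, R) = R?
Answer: -1/4 ≈ -0.25000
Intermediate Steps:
Z(X, g) = (-4 + g)/(X + g)
z(M, U) = -1/2 (z(M, U) = -(-3 + U)/(2*(U - 3)) = -(-3 + U)/(2*(-3 + U)) = -1/2*1 = -1/2)
b(u) = u**2 (b(u) = u*u = u**2)
-b(z(6, Z(0, -3))) = -(-1/2)**2 = -1*1/4 = -1/4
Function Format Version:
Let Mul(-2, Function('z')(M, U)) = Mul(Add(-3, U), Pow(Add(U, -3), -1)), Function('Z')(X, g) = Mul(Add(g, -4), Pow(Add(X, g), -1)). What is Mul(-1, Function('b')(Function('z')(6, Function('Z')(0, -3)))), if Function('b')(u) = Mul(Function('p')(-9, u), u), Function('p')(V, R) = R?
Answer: Rational(-1, 4) ≈ -0.25000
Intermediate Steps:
Function('Z')(X, g) = Mul(Pow(Add(X, g), -1), Add(-4, g)) (Function('Z')(X, g) = Mul(Add(-4, g), Pow(Add(X, g), -1)) = Mul(Pow(Add(X, g), -1), Add(-4, g)))
Function('z')(M, U) = Rational(-1, 2) (Function('z')(M, U) = Mul(Rational(-1, 2), Mul(Add(-3, U), Pow(Add(U, -3), -1))) = Mul(Rational(-1, 2), Mul(Add(-3, U), Pow(Add(-3, U), -1))) = Mul(Rational(-1, 2), 1) = Rational(-1, 2))
Function('b')(u) = Pow(u, 2) (Function('b')(u) = Mul(u, u) = Pow(u, 2))
Mul(-1, Function('b')(Function('z')(6, Function('Z')(0, -3)))) = Mul(-1, Pow(Rational(-1, 2), 2)) = Mul(-1, Rational(1, 4)) = Rational(-1, 4)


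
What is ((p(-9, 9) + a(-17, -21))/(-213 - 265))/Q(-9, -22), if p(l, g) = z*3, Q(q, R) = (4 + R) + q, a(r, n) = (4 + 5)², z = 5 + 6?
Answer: 19/2151 ≈ 0.0088331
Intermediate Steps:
z = 11
a(r, n) = 81 (a(r, n) = 9² = 81)
Q(q, R) = 4 + R + q
p(l, g) = 33 (p(l, g) = 11*3 = 33)
((p(-9, 9) + a(-17, -21))/(-213 - 265))/Q(-9, -22) = ((33 + 81)/(-213 - 265))/(4 - 22 - 9) = (114/(-478))/(-27) = (114*(-1/478))*(-1/27) = -57/239*(-1/27) = 19/2151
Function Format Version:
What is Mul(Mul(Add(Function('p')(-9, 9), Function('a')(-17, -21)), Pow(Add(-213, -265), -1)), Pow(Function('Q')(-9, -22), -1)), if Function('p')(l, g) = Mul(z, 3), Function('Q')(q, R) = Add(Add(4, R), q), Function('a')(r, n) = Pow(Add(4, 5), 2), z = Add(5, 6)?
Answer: Rational(19, 2151) ≈ 0.0088331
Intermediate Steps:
z = 11
Function('a')(r, n) = 81 (Function('a')(r, n) = Pow(9, 2) = 81)
Function('Q')(q, R) = Add(4, R, q)
Function('p')(l, g) = 33 (Function('p')(l, g) = Mul(11, 3) = 33)
Mul(Mul(Add(Function('p')(-9, 9), Function('a')(-17, -21)), Pow(Add(-213, -265), -1)), Pow(Function('Q')(-9, -22), -1)) = Mul(Mul(Add(33, 81), Pow(Add(-213, -265), -1)), Pow(Add(4, -22, -9), -1)) = Mul(Mul(114, Pow(-478, -1)), Pow(-27, -1)) = Mul(Mul(114, Rational(-1, 478)), Rational(-1, 27)) = Mul(Rational(-57, 239), Rational(-1, 27)) = Rational(19, 2151)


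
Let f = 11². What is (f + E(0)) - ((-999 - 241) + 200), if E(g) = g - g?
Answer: 1161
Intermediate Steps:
E(g) = 0
f = 121
(f + E(0)) - ((-999 - 241) + 200) = (121 + 0) - ((-999 - 241) + 200) = 121 - (-1240 + 200) = 121 - 1*(-1040) = 121 + 1040 = 1161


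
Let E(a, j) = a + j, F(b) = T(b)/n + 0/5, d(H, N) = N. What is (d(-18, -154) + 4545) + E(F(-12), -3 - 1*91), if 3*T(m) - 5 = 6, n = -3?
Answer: 38662/9 ≈ 4295.8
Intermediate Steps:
T(m) = 11/3 (T(m) = 5/3 + (1/3)*6 = 5/3 + 2 = 11/3)
F(b) = -11/9 (F(b) = (11/3)/(-3) + 0/5 = (11/3)*(-1/3) + 0*(1/5) = -11/9 + 0 = -11/9)
(d(-18, -154) + 4545) + E(F(-12), -3 - 1*91) = (-154 + 4545) + (-11/9 + (-3 - 1*91)) = 4391 + (-11/9 + (-3 - 91)) = 4391 + (-11/9 - 94) = 4391 - 857/9 = 38662/9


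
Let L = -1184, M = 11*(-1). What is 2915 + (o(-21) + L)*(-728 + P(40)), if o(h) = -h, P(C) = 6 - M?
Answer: 829808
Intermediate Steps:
M = -11
P(C) = 17 (P(C) = 6 - 1*(-11) = 6 + 11 = 17)
2915 + (o(-21) + L)*(-728 + P(40)) = 2915 + (-1*(-21) - 1184)*(-728 + 17) = 2915 + (21 - 1184)*(-711) = 2915 - 1163*(-711) = 2915 + 826893 = 829808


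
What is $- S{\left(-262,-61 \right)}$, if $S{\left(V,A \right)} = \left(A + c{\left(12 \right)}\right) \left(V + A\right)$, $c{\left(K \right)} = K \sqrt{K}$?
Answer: $-19703 + 7752 \sqrt{3} \approx -6276.1$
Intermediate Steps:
$c{\left(K \right)} = K^{\frac{3}{2}}$
$S{\left(V,A \right)} = \left(A + V\right) \left(A + 24 \sqrt{3}\right)$ ($S{\left(V,A \right)} = \left(A + 12^{\frac{3}{2}}\right) \left(V + A\right) = \left(A + 24 \sqrt{3}\right) \left(A + V\right) = \left(A + V\right) \left(A + 24 \sqrt{3}\right)$)
$- S{\left(-262,-61 \right)} = - (\left(-61\right)^{2} - -15982 + 24 \left(-61\right) \sqrt{3} + 24 \left(-262\right) \sqrt{3}) = - (3721 + 15982 - 1464 \sqrt{3} - 6288 \sqrt{3}) = - (19703 - 7752 \sqrt{3}) = -19703 + 7752 \sqrt{3}$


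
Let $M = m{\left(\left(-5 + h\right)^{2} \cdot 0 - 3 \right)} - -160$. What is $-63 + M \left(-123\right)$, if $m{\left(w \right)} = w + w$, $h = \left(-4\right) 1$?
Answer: $-19005$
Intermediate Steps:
$h = -4$
$m{\left(w \right)} = 2 w$
$M = 154$ ($M = 2 \left(\left(-5 - 4\right)^{2} \cdot 0 - 3\right) - -160 = 2 \left(\left(-9\right)^{2} \cdot 0 - 3\right) + 160 = 2 \left(81 \cdot 0 - 3\right) + 160 = 2 \left(0 - 3\right) + 160 = 2 \left(-3\right) + 160 = -6 + 160 = 154$)
$-63 + M \left(-123\right) = -63 + 154 \left(-123\right) = -63 - 18942 = -19005$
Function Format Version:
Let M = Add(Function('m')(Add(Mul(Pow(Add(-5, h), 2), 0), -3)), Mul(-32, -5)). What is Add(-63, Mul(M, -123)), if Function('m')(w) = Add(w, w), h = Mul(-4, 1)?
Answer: -19005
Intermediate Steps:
h = -4
Function('m')(w) = Mul(2, w)
M = 154 (M = Add(Mul(2, Add(Mul(Pow(Add(-5, -4), 2), 0), -3)), Mul(-32, -5)) = Add(Mul(2, Add(Mul(Pow(-9, 2), 0), -3)), 160) = Add(Mul(2, Add(Mul(81, 0), -3)), 160) = Add(Mul(2, Add(0, -3)), 160) = Add(Mul(2, -3), 160) = Add(-6, 160) = 154)
Add(-63, Mul(M, -123)) = Add(-63, Mul(154, -123)) = Add(-63, -18942) = -19005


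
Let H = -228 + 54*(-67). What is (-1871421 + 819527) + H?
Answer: -1055740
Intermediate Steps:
H = -3846 (H = -228 - 3618 = -3846)
(-1871421 + 819527) + H = (-1871421 + 819527) - 3846 = -1051894 - 3846 = -1055740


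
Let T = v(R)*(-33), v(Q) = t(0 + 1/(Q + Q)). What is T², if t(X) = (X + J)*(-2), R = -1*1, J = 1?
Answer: 1089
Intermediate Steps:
R = -1
t(X) = -2 - 2*X (t(X) = (X + 1)*(-2) = (1 + X)*(-2) = -2 - 2*X)
v(Q) = -2 - 1/Q (v(Q) = -2 - 2*(0 + 1/(Q + Q)) = -2 - 2*(0 + 1/(2*Q)) = -2 - 1/Q)
T = 33 (T = (-2 - 1/(-1))*(-33) = (-2 - 1*(-1))*(-33) = (-2 + 1)*(-33) = -1*(-33) = 33)
T² = 33² = 1089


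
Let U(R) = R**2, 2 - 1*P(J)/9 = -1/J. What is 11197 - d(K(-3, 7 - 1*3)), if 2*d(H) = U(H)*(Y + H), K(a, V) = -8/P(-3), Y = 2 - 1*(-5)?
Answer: 37786771/3375 ≈ 11196.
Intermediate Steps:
Y = 7 (Y = 2 + 5 = 7)
P(J) = 18 + 9/J (P(J) = 18 - (-9)/J = 18 + 9/J)
K(a, V) = -8/15 (K(a, V) = -8/(18 + 9/(-3)) = -8/(18 + 9*(-1/3)) = -8/(18 - 3) = -8/15)
d(H) = H**2*(7 + H)/2 (d(H) = (H**2*(7 + H))/2 = H**2*(7 + H)/2)
11197 - d(K(-3, 7 - 1*3)) = 11197 - (-8/15)**2*(7 - 8/15)/2 = 11197 - 64*97/(2*225*15) = 11197 - 1*3104/3375 = 11197 - 3104/3375 = 37786771/3375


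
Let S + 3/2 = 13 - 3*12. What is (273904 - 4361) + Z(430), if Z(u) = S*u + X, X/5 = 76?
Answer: 259388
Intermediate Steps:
X = 380 (X = 5*76 = 380)
S = -49/2 (S = -3/2 + (13 - 3*12) = -3/2 + (13 - 36) = -3/2 - 23 = -49/2 ≈ -24.500)
Z(u) = 380 - 49*u/2 (Z(u) = -49*u/2 + 380 = 380 - 49*u/2)
(273904 - 4361) + Z(430) = (273904 - 4361) + (380 - 49/2*430) = 269543 + (380 - 10535) = 269543 - 10155 = 259388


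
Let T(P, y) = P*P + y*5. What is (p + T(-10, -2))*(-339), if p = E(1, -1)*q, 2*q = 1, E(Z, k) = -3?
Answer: -60003/2 ≈ -30002.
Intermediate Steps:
q = ½ (q = (½)*1 = ½ ≈ 0.50000)
T(P, y) = P² + 5*y
p = -3/2 (p = -3*½ = -3/2 ≈ -1.5000)
(p + T(-10, -2))*(-339) = (-3/2 + ((-10)² + 5*(-2)))*(-339) = (-3/2 + (100 - 10))*(-339) = (-3/2 + 90)*(-339) = (177/2)*(-339) = -60003/2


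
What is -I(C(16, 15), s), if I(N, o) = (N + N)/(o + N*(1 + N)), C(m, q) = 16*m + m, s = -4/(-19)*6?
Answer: -1292/176361 ≈ -0.0073259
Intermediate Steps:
s = 24/19 (s = -4*(-1/19)*6 = (4/19)*6 = 24/19 ≈ 1.2632)
C(m, q) = 17*m
I(N, o) = 2*N/(o + N*(1 + N)) (I(N, o) = (2*N)/(o + N*(1 + N)) = 2*N/(o + N*(1 + N)))
-I(C(16, 15), s) = -2*17*16/(17*16 + 24/19 + (17*16)**2) = -2*272/(272 + 24/19 + 272**2) = -2*272/(272 + 24/19 + 73984) = -2*272/1410888/19 = -2*272*19/1410888 = -1*1292/176361 = -1292/176361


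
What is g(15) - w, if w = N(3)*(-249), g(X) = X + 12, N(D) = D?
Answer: 774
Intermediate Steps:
g(X) = 12 + X
w = -747 (w = 3*(-249) = -747)
g(15) - w = (12 + 15) - 1*(-747) = 27 + 747 = 774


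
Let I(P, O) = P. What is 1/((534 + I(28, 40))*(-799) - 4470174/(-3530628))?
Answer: -65382/29358919735 ≈ -2.2270e-6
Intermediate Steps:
1/((534 + I(28, 40))*(-799) - 4470174/(-3530628)) = 1/((534 + 28)*(-799) - 4470174/(-3530628)) = 1/(562*(-799) - 4470174*(-1/3530628)) = 1/(-449038 + 82781/65382) = 1/(-29358919735/65382) = -65382/29358919735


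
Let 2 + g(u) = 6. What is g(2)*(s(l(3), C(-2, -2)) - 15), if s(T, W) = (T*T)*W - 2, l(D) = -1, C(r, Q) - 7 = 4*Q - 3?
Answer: -84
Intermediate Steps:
g(u) = 4 (g(u) = -2 + 6 = 4)
C(r, Q) = 4 + 4*Q (C(r, Q) = 7 + (4*Q - 3) = 7 + (-3 + 4*Q) = 4 + 4*Q)
s(T, W) = -2 + W*T² (s(T, W) = T²*W - 2 = W*T² - 2 = -2 + W*T²)
g(2)*(s(l(3), C(-2, -2)) - 15) = 4*((-2 + (4 + 4*(-2))*(-1)²) - 15) = 4*((-2 + (4 - 8)*1) - 15) = 4*((-2 - 4*1) - 15) = 4*((-2 - 4) - 15) = 4*(-6 - 15) = 4*(-21) = -84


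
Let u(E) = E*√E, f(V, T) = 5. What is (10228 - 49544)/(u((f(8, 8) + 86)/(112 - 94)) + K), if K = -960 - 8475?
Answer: 2163359754720/519159366629 + 193198824*√182/519159366629 ≈ 4.1721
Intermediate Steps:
K = -9435
u(E) = E^(3/2)
(10228 - 49544)/(u((f(8, 8) + 86)/(112 - 94)) + K) = (10228 - 49544)/(((5 + 86)/(112 - 94))^(3/2) - 9435) = -39316/((91/18)^(3/2) - 9435) = -39316/(91*√182/108 - 9435) = -39316/(-9435 + 91*√182/108)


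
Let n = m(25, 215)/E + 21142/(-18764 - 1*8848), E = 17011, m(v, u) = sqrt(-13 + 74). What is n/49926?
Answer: -10571/689278356 + sqrt(61)/849291186 ≈ -1.5327e-5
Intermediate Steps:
m(v, u) = sqrt(61)
n = -10571/13806 + sqrt(61)/17011 (n = sqrt(61)/17011 + 21142/(-18764 - 1*8848) = sqrt(61)*(1/17011) + 21142/(-18764 - 8848) = sqrt(61)/17011 + 21142/(-27612) = sqrt(61)/17011 + 21142*(-1/27612) = sqrt(61)/17011 - 10571/13806 = -10571/13806 + sqrt(61)/17011 ≈ -0.76522)
n/49926 = (-10571/13806 + sqrt(61)/17011)/49926 = (-10571/13806 + sqrt(61)/17011)*(1/49926) = -10571/689278356 + sqrt(61)/849291186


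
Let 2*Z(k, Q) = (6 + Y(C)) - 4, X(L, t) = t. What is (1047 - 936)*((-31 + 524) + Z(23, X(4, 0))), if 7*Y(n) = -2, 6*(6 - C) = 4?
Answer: 383727/7 ≈ 54818.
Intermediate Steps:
C = 16/3 (C = 6 - ⅙*4 = 6 - ⅔ = 16/3 ≈ 5.3333)
Y(n) = -2/7 (Y(n) = (⅐)*(-2) = -2/7)
Z(k, Q) = 6/7 (Z(k, Q) = ((6 - 2/7) - 4)/2 = (40/7 - 4)/2 = (½)*(12/7) = 6/7)
(1047 - 936)*((-31 + 524) + Z(23, X(4, 0))) = (1047 - 936)*((-31 + 524) + 6/7) = 111*(493 + 6/7) = 111*(3457/7) = 383727/7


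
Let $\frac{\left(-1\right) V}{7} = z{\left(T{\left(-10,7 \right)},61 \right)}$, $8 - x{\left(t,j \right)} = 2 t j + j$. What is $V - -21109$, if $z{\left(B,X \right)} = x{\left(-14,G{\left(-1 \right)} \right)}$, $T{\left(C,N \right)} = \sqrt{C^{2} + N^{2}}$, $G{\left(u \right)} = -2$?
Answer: $21431$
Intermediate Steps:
$x{\left(t,j \right)} = 8 - j - 2 j t$ ($x{\left(t,j \right)} = 8 - \left(2 t j + j\right) = 8 - \left(2 j t + j\right) = 8 - \left(j + 2 j t\right) = 8 - j - 2 j t$)
$z{\left(B,X \right)} = -46$ ($z{\left(B,X \right)} = 8 - -2 - \left(-4\right) \left(-14\right) = 8 + 2 - 56 = -46$)
$V = 322$ ($V = \left(-7\right) \left(-46\right) = 322$)
$V - -21109 = 322 - -21109 = 322 + 21109 = 21431$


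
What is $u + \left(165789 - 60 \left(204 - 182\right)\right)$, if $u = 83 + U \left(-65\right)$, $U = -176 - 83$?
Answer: $181387$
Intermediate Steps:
$U = -259$
$u = 16918$ ($u = 83 - -16835 = 83 + 16835 = 16918$)
$u + \left(165789 - 60 \left(204 - 182\right)\right) = 16918 + \left(165789 - 60 \left(204 - 182\right)\right) = 16918 + \left(165789 - 1320\right) = 16918 + 164469 = 181387$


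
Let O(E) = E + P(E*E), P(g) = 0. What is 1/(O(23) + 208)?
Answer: 1/231 ≈ 0.0043290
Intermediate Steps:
O(E) = E (O(E) = E + 0 = E)
1/(O(23) + 208) = 1/(23 + 208) = 1/231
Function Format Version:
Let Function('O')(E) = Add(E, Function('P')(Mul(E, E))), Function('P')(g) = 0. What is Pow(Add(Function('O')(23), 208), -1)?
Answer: Rational(1, 231) ≈ 0.0043290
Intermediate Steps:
Function('O')(E) = E (Function('O')(E) = Add(E, 0) = E)
Pow(Add(Function('O')(23), 208), -1) = Pow(Add(23, 208), -1) = Pow(231, -1) = Rational(1, 231)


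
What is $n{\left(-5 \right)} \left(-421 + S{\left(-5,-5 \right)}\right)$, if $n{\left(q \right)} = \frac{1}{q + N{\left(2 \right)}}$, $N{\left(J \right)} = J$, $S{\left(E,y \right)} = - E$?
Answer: $\frac{416}{3} \approx 138.67$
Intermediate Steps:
$n{\left(q \right)} = \frac{1}{2 + q}$ ($n{\left(q \right)} = \frac{1}{q + 2} = \frac{1}{2 + q}$)
$n{\left(-5 \right)} \left(-421 + S{\left(-5,-5 \right)}\right) = \frac{-421 - -5}{2 - 5} = \frac{-421 + 5}{-3} = \left(- \frac{1}{3}\right) \left(-416\right) = \frac{416}{3}$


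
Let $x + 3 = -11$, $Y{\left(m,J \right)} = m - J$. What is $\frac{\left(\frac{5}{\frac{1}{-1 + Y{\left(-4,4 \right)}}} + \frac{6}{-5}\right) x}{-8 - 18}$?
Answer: $- \frac{1617}{65} \approx -24.877$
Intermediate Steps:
$x = -14$ ($x = -3 - 11 = -14$)
$\frac{\left(\frac{5}{\frac{1}{-1 + Y{\left(-4,4 \right)}}} + \frac{6}{-5}\right) x}{-8 - 18} = \frac{\left(\frac{5}{\frac{1}{-1 - 8}} + \frac{6}{-5}\right) \left(-14\right)}{-8 - 18} = \frac{\left(\frac{5}{\frac{1}{-1 - 8}} + 6 \left(- \frac{1}{5}\right)\right) \left(-14\right)}{-26} = \left(\frac{5}{\frac{1}{-1 - 8}} - \frac{6}{5}\right) \left(-14\right) \left(- \frac{1}{26}\right) = \left(\frac{5}{\frac{1}{-9}} - \frac{6}{5}\right) \left(-14\right) \left(- \frac{1}{26}\right) = \left(\frac{5}{- \frac{1}{9}} - \frac{6}{5}\right) \left(-14\right) \left(- \frac{1}{26}\right) = \left(5 \left(-9\right) - \frac{6}{5}\right) \left(-14\right) \left(- \frac{1}{26}\right) = \left(-45 - \frac{6}{5}\right) \left(-14\right) \left(- \frac{1}{26}\right) = \left(- \frac{231}{5}\right) \left(-14\right) \left(- \frac{1}{26}\right) = \frac{3234}{5} \left(- \frac{1}{26}\right) = - \frac{1617}{65}$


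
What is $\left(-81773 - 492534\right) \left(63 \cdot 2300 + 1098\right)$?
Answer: $-83847673386$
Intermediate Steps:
$\left(-81773 - 492534\right) \left(63 \cdot 2300 + 1098\right) = - 574307 \left(144900 + 1098\right) = \left(-574307\right) 145998 = -83847673386$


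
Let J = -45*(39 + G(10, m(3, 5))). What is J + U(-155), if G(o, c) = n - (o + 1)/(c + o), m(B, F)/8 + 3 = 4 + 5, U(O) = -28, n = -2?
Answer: -97699/58 ≈ -1684.5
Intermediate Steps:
m(B, F) = 48 (m(B, F) = -24 + 8*(4 + 5) = -24 + 8*9 = -24 + 72 = 48)
G(o, c) = -2 - (1 + o)/(c + o) (G(o, c) = -2 - (o + 1)/(c + o) = -2 - (1 + o)/(c + o))
J = -96075/58 (J = -45*(39 + (-1 - 3*10 - 2*48)/(48 + 10)) = -45*(39 + (-1 - 30 - 96)/58) = -45*(39 + (1/58)*(-127)) = -45*(39 - 127/58) = -45*2135/58 = -96075/58 ≈ -1656.5)
J + U(-155) = -96075/58 - 28 = -97699/58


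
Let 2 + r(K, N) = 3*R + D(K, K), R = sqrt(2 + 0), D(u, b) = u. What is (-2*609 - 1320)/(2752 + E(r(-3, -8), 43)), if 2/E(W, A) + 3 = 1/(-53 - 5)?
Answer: -222075/240742 ≈ -0.92246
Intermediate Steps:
R = sqrt(2) ≈ 1.4142
r(K, N) = -2 + K + 3*sqrt(2) (r(K, N) = -2 + (3*sqrt(2) + K) = -2 + (K + 3*sqrt(2)) = -2 + K + 3*sqrt(2))
E(W, A) = -116/175 (E(W, A) = 2/(-3 + 1/(-53 - 5)) = 2/(-3 + 1/(-58)) = 2/(-3 - 1/58) = 2/(-175/58) = 2*(-58/175) = -116/175)
(-2*609 - 1320)/(2752 + E(r(-3, -8), 43)) = (-2*609 - 1320)/(2752 - 116/175) = (-1218 - 1320)/(481484/175) = -2538*175/481484 = -222075/240742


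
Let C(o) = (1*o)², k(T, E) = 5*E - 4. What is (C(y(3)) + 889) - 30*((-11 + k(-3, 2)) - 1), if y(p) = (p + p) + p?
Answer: 1150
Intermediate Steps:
k(T, E) = -4 + 5*E
y(p) = 3*p (y(p) = 2*p + p = 3*p)
C(o) = o²
(C(y(3)) + 889) - 30*((-11 + k(-3, 2)) - 1) = ((3*3)² + 889) - 30*((-11 + (-4 + 5*2)) - 1) = (9² + 889) - 30*((-11 + (-4 + 10)) - 1) = (81 + 889) - 30*((-11 + 6) - 1) = 970 - 30*(-5 - 1) = 970 - 30*(-6) = 970 + 180 = 1150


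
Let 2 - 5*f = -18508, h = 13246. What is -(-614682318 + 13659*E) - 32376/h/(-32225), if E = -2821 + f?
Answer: 128621015233359513/213426175 ≈ 6.0265e+8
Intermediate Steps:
f = 3702 (f = 2/5 - 1/5*(-18508) = 2/5 + 18508/5 = 3702)
E = 881 (E = -2821 + 3702 = 881)
-(-614682318 + 13659*E) - 32376/h/(-32225) = -13659/(1/(-45002 + 881)) - 32376/13246/(-32225) = -13659/(1/(-44121)) - 32376*1/13246*(-1/32225) = -13659/(-1/44121) - 16188/6623*(-1/32225) = -13659*(-44121) + 16188/213426175 = 602648739 + 16188/213426175 = 128621015233359513/213426175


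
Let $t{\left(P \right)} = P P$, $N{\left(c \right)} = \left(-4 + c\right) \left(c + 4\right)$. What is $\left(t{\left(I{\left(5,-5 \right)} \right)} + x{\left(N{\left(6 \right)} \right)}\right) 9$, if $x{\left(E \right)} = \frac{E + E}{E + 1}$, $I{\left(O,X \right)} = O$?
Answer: $\frac{1695}{7} \approx 242.14$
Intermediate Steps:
$N{\left(c \right)} = \left(-4 + c\right) \left(4 + c\right)$
$x{\left(E \right)} = \frac{2 E}{1 + E}$
$t{\left(P \right)} = P^{2}$
$\left(t{\left(I{\left(5,-5 \right)} \right)} + x{\left(N{\left(6 \right)} \right)}\right) 9 = \left(5^{2} + \frac{2 \left(-16 + 6^{2}\right)}{1 - \left(16 - 6^{2}\right)}\right) 9 = \left(25 + \frac{2 \left(-16 + 36\right)}{1 + \left(-16 + 36\right)}\right) 9 = \left(25 + 2 \cdot 20 \frac{1}{1 + 20}\right) 9 = \left(25 + 2 \cdot 20 \cdot \frac{1}{21}\right) 9 = \left(25 + \frac{40}{21}\right) 9 = \frac{565}{21} \cdot 9 = \frac{1695}{7}$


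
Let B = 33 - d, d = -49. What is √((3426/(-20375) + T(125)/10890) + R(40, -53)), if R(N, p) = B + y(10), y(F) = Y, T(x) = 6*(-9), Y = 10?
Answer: √184505999135/44825 ≈ 9.5826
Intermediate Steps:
T(x) = -54
B = 82 (B = 33 - 1*(-49) = 33 + 49 = 82)
y(F) = 10
R(N, p) = 92 (R(N, p) = 82 + 10 = 92)
√((3426/(-20375) + T(125)/10890) + R(40, -53)) = √((3426/(-20375) - 54/10890) + 92) = √((3426*(-1/20375) - 54*1/10890) + 92) = √((-3426/20375 - 3/605) + 92) = √(-426771/2465375 + 92) = √(226387729/2465375) = √184505999135/44825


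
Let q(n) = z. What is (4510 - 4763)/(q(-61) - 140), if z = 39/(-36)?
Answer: 3036/1693 ≈ 1.7933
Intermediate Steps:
z = -13/12 (z = 39*(-1/36) = -13/12 ≈ -1.0833)
q(n) = -13/12
(4510 - 4763)/(q(-61) - 140) = (4510 - 4763)/(-13/12 - 140) = -253/(-1693/12) = -253*(-12/1693) = 3036/1693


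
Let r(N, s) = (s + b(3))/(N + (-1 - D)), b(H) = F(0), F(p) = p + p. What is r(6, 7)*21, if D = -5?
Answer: 147/10 ≈ 14.700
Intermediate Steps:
F(p) = 2*p
b(H) = 0 (b(H) = 2*0 = 0)
r(N, s) = s/(4 + N) (r(N, s) = (s + 0)/(N + (-1 - 1*(-5))) = s/(N + (-1 + 5)) = s/(N + 4) = s/(4 + N))
r(6, 7)*21 = (7/(4 + 6))*21 = (7/10)*21 = 147/10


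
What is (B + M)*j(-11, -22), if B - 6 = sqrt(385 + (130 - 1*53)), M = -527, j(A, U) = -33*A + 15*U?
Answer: -17193 + 33*sqrt(462) ≈ -16484.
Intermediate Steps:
B = 6 + sqrt(462) (B = 6 + sqrt(385 + (130 - 1*53)) = 6 + sqrt(385 + (130 - 53)) = 6 + sqrt(385 + 77) = 6 + sqrt(462) ≈ 27.494)
(B + M)*j(-11, -22) = ((6 + sqrt(462)) - 527)*(-33*(-11) + 15*(-22)) = (-521 + sqrt(462))*(363 - 330) = (-521 + sqrt(462))*33 = -17193 + 33*sqrt(462)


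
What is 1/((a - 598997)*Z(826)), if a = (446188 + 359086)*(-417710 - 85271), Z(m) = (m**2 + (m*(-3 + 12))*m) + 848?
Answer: -1/2763821361334433928 ≈ -3.6182e-19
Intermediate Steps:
Z(m) = 848 + 10*m**2 (Z(m) = (m**2 + (m*9)*m) + 848 = (m**2 + (9*m)*m) + 848 = (m**2 + 9*m**2) + 848 = 10*m**2 + 848 = 848 + 10*m**2)
a = -405037521794 (a = 805274*(-502981) = -405037521794)
1/((a - 598997)*Z(826)) = 1/((-405037521794 - 598997)*(848 + 10*826**2)) = 1/((-405038120791)*(848 + 10*682276)) = -1/(405038120791*(848 + 6822760)) = -1/405038120791/6823608 = -1/405038120791*1/6823608 = -1/2763821361334433928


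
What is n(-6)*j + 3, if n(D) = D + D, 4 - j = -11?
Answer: -177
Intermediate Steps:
j = 15 (j = 4 - 1*(-11) = 4 + 11 = 15)
n(D) = 2*D
n(-6)*j + 3 = (2*(-6))*15 + 3 = -12*15 + 3 = -180 + 3 = -177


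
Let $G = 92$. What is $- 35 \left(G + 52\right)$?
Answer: $-5040$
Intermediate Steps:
$- 35 \left(G + 52\right) = - 35 \left(92 + 52\right) = \left(-35\right) 144 = -5040$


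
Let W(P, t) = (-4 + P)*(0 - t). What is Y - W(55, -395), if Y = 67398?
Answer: 47253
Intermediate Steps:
W(P, t) = -t*(-4 + P) (W(P, t) = (-4 + P)*(-t) = -t*(-4 + P))
Y - W(55, -395) = 67398 - (-395)*(4 - 1*55) = 67398 - (-395)*(4 - 55) = 67398 - (-395)*(-51) = 67398 - 1*20145 = 67398 - 20145 = 47253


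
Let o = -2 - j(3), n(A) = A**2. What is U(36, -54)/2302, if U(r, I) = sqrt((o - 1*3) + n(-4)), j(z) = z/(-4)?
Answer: sqrt(47)/4604 ≈ 0.0014891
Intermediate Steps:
j(z) = -z/4 (j(z) = z*(-1/4) = -z/4)
o = -5/4 (o = -2 - (-1)*3/4 = -2 - 1*(-3/4) = -2 + 3/4 = -5/4 ≈ -1.2500)
U(r, I) = sqrt(47)/2 (U(r, I) = sqrt((-5/4 - 1*3) + (-4)**2) = sqrt((-5/4 - 3) + 16) = sqrt(-17/4 + 16) = sqrt(47/4) = sqrt(47)/2)
U(36, -54)/2302 = (sqrt(47)/2)/2302 = (sqrt(47)/2)*(1/2302) = sqrt(47)/4604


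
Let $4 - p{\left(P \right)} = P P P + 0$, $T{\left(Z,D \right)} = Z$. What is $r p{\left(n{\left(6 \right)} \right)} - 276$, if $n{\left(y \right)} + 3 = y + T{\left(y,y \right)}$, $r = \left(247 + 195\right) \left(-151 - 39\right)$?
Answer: $60885224$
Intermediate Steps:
$r = -83980$ ($r = 442 \left(-190\right) = -83980$)
$n{\left(y \right)} = -3 + 2 y$ ($n{\left(y \right)} = -3 + \left(y + y\right) = -3 + 2 y$)
$p{\left(P \right)} = 4 - P^{3}$ ($p{\left(P \right)} = 4 - \left(P P P + 0\right) = 4 - \left(P^{2} P + 0\right) = 4 - \left(P^{3} + 0\right) = 4 - P^{3}$)
$r p{\left(n{\left(6 \right)} \right)} - 276 = - 83980 \left(4 - \left(-3 + 2 \cdot 6\right)^{3}\right) - 276 = - 83980 \left(4 - \left(-3 + 12\right)^{3}\right) - 276 = - 83980 \left(4 - 9^{3}\right) - 276 = - 83980 \left(4 - 729\right) - 276 = \left(-83980\right) \left(-725\right) - 276 = 60885500 - 276 = 60885224$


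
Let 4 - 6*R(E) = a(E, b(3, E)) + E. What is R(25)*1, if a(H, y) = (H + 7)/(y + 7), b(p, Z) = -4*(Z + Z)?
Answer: -4021/1158 ≈ -3.4724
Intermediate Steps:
b(p, Z) = -8*Z
a(H, y) = (7 + H)/(7 + y)
R(E) = ⅔ - E/6 - (7 + E)/(6*(7 - 8*E)) (R(E) = ⅔ - ((7 + E)/(7 - 8*E) + E)/6 = ⅔ - (E + (7 + E)/(7 - 8*E))/6 = ⅔ + (-E/6 - (7 + E)/(6*(7 - 8*E))) = ⅔ - E/6 - (7 + E)/(6*(7 - 8*E)))
R(25)*1 = ((-21 - 8*25² + 40*25)/(6*(-7 + 8*25)))*1 = ((-21 - 8*625 + 1000)/(6*(-7 + 200)))*1 = ((⅙)*(-21 - 5000 + 1000)/193)*1 = ((⅙)*(1/193)*(-4021))*1 = -4021/1158*1 = -4021/1158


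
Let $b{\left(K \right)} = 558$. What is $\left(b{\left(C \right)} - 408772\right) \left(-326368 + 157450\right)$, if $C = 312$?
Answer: $68954692452$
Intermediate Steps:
$\left(b{\left(C \right)} - 408772\right) \left(-326368 + 157450\right) = \left(558 - 408772\right) \left(-326368 + 157450\right) = \left(-408214\right) \left(-168918\right) = 68954692452$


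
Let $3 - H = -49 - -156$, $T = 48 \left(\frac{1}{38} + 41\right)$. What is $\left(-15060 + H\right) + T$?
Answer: $- \frac{250700}{19} \approx -13195.0$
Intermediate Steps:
$T = \frac{37416}{19}$ ($T = 48 \left(\frac{1}{38} + 41\right) = 48 \cdot \frac{1559}{38} = \frac{37416}{19} \approx 1969.3$)
$H = -104$ ($H = 3 - \left(-49 - -156\right) = 3 - \left(-49 + 156\right) = 3 - 107 = -104$)
$\left(-15060 + H\right) + T = \left(-15060 - 104\right) + \frac{37416}{19} = -15164 + \frac{37416}{19} = - \frac{250700}{19}$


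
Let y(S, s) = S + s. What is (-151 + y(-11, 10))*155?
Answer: -23560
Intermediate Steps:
(-151 + y(-11, 10))*155 = (-151 + (-11 + 10))*155 = (-151 - 1)*155 = -152*155 = -23560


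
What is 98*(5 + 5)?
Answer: 980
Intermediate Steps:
98*(5 + 5) = 98*10 = 980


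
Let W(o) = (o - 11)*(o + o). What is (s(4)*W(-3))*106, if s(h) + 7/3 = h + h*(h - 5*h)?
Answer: -555016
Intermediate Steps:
s(h) = -7/3 + h - 4*h² (s(h) = -7/3 + (h + h*(h - 5*h)) = -7/3 + (h + h*(-4*h)) = -7/3 + (h - 4*h²) = -7/3 + h - 4*h²)
W(o) = 2*o*(-11 + o) (W(o) = (-11 + o)*(2*o) = 2*o*(-11 + o))
(s(4)*W(-3))*106 = ((-7/3 + 4 - 4*4²)*(2*(-3)*(-11 - 3)))*106 = ((-7/3 + 4 - 4*16)*(2*(-3)*(-14)))*106 = ((-7/3 + 4 - 64)*84)*106 = -187/3*84*106 = -5236*106 = -555016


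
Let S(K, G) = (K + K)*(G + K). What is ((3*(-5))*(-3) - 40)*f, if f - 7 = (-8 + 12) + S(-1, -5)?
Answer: 115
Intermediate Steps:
S(K, G) = 2*K*(G + K) (S(K, G) = (2*K)*(G + K) = 2*K*(G + K))
f = 23 (f = 7 + ((-8 + 12) + 2*(-1)*(-5 - 1)) = 7 + (4 + 2*(-1)*(-6)) = 7 + (4 + 12) = 7 + 16 = 23)
((3*(-5))*(-3) - 40)*f = ((3*(-5))*(-3) - 40)*23 = (-15*(-3) - 40)*23 = (45 - 40)*23 = 5*23 = 115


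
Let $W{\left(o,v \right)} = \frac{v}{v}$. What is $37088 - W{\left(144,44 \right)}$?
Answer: $37087$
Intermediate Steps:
$W{\left(o,v \right)} = 1$
$37088 - W{\left(144,44 \right)} = 37088 - 1 = 37087$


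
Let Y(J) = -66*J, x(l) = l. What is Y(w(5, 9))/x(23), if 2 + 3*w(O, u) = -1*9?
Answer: 242/23 ≈ 10.522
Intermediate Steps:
w(O, u) = -11/3 (w(O, u) = -⅔ + (-1*9)/3 = -⅔ + (⅓)*(-9) = -⅔ - 3 = -11/3)
Y(w(5, 9))/x(23) = -66*(-11/3)/23 = 242*(1/23) = 242/23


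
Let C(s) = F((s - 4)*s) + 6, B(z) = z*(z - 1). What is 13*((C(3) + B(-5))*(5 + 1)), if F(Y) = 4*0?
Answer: 2808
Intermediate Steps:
B(z) = z*(-1 + z)
F(Y) = 0
C(s) = 6 (C(s) = 0 + 6 = 6)
13*((C(3) + B(-5))*(5 + 1)) = 13*((6 - 5*(-1 - 5))*(5 + 1)) = 13*((6 - 5*(-6))*6) = 13*((6 + 30)*6) = 13*(36*6) = 13*216 = 2808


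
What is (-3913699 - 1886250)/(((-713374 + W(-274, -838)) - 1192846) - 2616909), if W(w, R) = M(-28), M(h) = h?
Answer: 5799949/4523157 ≈ 1.2823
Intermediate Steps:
W(w, R) = -28
(-3913699 - 1886250)/(((-713374 + W(-274, -838)) - 1192846) - 2616909) = (-3913699 - 1886250)/(((-713374 - 28) - 1192846) - 2616909) = -5799949/((-713402 - 1192846) - 2616909) = -5799949/(-1906248 - 2616909) = -5799949/(-4523157) = -5799949*(-1/4523157) = 5799949/4523157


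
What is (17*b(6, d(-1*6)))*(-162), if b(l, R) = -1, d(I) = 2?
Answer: 2754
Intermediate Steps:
(17*b(6, d(-1*6)))*(-162) = (17*(-1))*(-162) = -17*(-162) = 2754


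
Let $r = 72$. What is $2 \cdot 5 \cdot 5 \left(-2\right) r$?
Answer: $-7200$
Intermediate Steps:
$2 \cdot 5 \cdot 5 \left(-2\right) r = 2 \cdot 5 \cdot 5 \left(-2\right) 72 = 10 \cdot 5 \left(-2\right) 72 = 50 \left(-2\right) 72 = \left(-100\right) 72 = -7200$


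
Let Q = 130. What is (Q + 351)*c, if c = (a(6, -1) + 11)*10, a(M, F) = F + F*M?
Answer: 19240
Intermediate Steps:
c = 40 (c = (-(1 + 6) + 11)*10 = (-1*7 + 11)*10 = (-7 + 11)*10 = 4*10 = 40)
(Q + 351)*c = (130 + 351)*40 = 481*40 = 19240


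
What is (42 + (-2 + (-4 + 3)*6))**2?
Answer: 1156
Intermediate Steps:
(42 + (-2 + (-4 + 3)*6))**2 = (42 + (-2 - 1*6))**2 = (42 + (-2 - 6))**2 = (42 - 8)**2 = 34**2 = 1156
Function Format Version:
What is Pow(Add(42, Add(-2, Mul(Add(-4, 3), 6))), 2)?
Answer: 1156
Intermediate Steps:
Pow(Add(42, Add(-2, Mul(Add(-4, 3), 6))), 2) = Pow(Add(42, Add(-2, Mul(-1, 6))), 2) = Pow(Add(42, Add(-2, -6)), 2) = Pow(Add(42, -8), 2) = Pow(34, 2) = 1156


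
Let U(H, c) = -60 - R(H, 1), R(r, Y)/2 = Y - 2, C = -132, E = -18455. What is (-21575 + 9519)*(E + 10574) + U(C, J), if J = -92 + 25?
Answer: 95013278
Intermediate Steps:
R(r, Y) = -4 + 2*Y (R(r, Y) = 2*(Y - 2) = 2*(-2 + Y) = -4 + 2*Y)
J = -67
U(H, c) = -58 (U(H, c) = -60 - (-4 + 2*1) = -60 - (-4 + 2) = -60 - 1*(-2) = -60 + 2 = -58)
(-21575 + 9519)*(E + 10574) + U(C, J) = (-21575 + 9519)*(-18455 + 10574) - 58 = -12056*(-7881) - 58 = 95013336 - 58 = 95013278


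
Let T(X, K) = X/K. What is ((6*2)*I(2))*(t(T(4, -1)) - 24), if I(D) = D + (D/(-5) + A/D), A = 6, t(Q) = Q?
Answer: -7728/5 ≈ -1545.6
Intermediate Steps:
I(D) = 6/D + 4*D/5 (I(D) = D + (D/(-5) + 6/D) = D + (D*(-⅕) + 6/D) = D + (-D/5 + 6/D) = D + (6/D - D/5) = 6/D + 4*D/5)
((6*2)*I(2))*(t(T(4, -1)) - 24) = ((6*2)*(6/2 + (⅘)*2))*(4/(-1) - 24) = (12*(6*(½) + 8/5))*(4*(-1) - 24) = (12*(3 + 8/5))*(-4 - 24) = (12*(23/5))*(-28) = (276/5)*(-28) = -7728/5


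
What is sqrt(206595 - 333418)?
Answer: I*sqrt(126823) ≈ 356.12*I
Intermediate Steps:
sqrt(206595 - 333418) = sqrt(-126823) = I*sqrt(126823)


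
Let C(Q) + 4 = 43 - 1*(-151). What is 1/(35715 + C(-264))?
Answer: 1/35905 ≈ 2.7851e-5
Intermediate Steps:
C(Q) = 190 (C(Q) = -4 + (43 - 1*(-151)) = -4 + (43 + 151) = -4 + 194 = 190)
1/(35715 + C(-264)) = 1/(35715 + 190) = 1/35905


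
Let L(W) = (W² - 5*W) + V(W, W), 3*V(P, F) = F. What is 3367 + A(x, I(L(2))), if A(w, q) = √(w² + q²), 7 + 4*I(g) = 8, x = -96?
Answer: 3367 + √147457/4 ≈ 3463.0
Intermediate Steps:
V(P, F) = F/3
L(W) = W² - 14*W/3 (L(W) = (W² - 5*W) + W/3 = W² - 14*W/3)
I(g) = ¼ (I(g) = -7/4 + (¼)*8 = -7/4 + 2 = ¼)
A(w, q) = √(q² + w²)
3367 + A(x, I(L(2))) = 3367 + √((¼)² + (-96)²) = 3367 + √(1/16 + 9216) = 3367 + √(147457/16) = 3367 + √147457/4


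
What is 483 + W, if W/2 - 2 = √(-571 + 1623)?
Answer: 487 + 4*√263 ≈ 551.87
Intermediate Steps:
W = 4 + 4*√263 (W = 4 + 2*√(-571 + 1623) = 4 + 2*√1052 = 4 + 2*(2*√263) = 4 + 4*√263 ≈ 68.869)
483 + W = 483 + (4 + 4*√263) = 487 + 4*√263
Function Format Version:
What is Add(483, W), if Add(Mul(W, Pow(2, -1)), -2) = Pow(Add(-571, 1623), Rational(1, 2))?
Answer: Add(487, Mul(4, Pow(263, Rational(1, 2)))) ≈ 551.87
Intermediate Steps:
W = Add(4, Mul(4, Pow(263, Rational(1, 2)))) (W = Add(4, Mul(2, Pow(Add(-571, 1623), Rational(1, 2)))) = Add(4, Mul(2, Pow(1052, Rational(1, 2)))) = Add(4, Mul(2, Mul(2, Pow(263, Rational(1, 2))))) = Add(4, Mul(4, Pow(263, Rational(1, 2)))) ≈ 68.869)
Add(483, W) = Add(483, Add(4, Mul(4, Pow(263, Rational(1, 2))))) = Add(487, Mul(4, Pow(263, Rational(1, 2))))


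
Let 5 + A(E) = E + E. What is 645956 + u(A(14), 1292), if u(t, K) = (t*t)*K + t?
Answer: 1329447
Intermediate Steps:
A(E) = -5 + 2*E (A(E) = -5 + (E + E) = -5 + 2*E)
u(t, K) = t + K*t² (u(t, K) = t²*K + t = K*t² + t = t + K*t²)
645956 + u(A(14), 1292) = 645956 + (-5 + 2*14)*(1 + 1292*(-5 + 2*14)) = 645956 + (-5 + 28)*(1 + 1292*(-5 + 28)) = 645956 + 23*(1 + 1292*23) = 645956 + 23*(1 + 29716) = 645956 + 23*29717 = 645956 + 683491 = 1329447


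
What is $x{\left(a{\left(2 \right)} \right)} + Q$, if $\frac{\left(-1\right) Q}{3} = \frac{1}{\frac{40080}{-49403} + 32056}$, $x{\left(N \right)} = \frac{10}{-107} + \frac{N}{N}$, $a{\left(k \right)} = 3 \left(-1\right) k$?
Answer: $\frac{153595522973}{169447606216} \approx 0.90645$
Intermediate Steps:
$a{\left(k \right)} = - 3 k$
$x{\left(N \right)} = \frac{97}{107}$ ($x{\left(N \right)} = 10 \left(- \frac{1}{107}\right) + 1 = - \frac{10}{107} + 1 = \frac{97}{107}$)
$Q = - \frac{148209}{1583622488}$ ($Q = - \frac{3}{\frac{40080}{-49403} + 32056} = - \frac{3}{40080 \left(- \frac{1}{49403}\right) + 32056} = - \frac{3}{- \frac{40080}{49403} + 32056} = - \frac{3}{\frac{1583622488}{49403}} = \left(-3\right) \frac{49403}{1583622488} = - \frac{148209}{1583622488} \approx -9.3589 \cdot 10^{-5}$)
$x{\left(a{\left(2 \right)} \right)} + Q = \frac{97}{107} - \frac{148209}{1583622488} = \frac{153595522973}{169447606216}$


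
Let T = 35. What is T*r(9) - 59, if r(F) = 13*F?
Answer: 4036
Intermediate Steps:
T*r(9) - 59 = 35*(13*9) - 59 = 35*117 - 59 = 4095 - 59 = 4036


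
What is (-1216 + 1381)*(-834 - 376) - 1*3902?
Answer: -203552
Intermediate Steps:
(-1216 + 1381)*(-834 - 376) - 1*3902 = 165*(-1210) - 3902 = -199650 - 3902 = -203552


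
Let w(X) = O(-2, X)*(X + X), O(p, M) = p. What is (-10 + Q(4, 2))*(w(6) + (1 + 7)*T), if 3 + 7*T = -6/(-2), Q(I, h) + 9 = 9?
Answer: 240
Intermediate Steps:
Q(I, h) = 0 (Q(I, h) = -9 + 9 = 0)
T = 0 (T = -3/7 + (-6/(-2))/7 = -3/7 + (-6*(-½))/7 = -3/7 + (⅐)*3 = -3/7 + 3/7 = 0)
w(X) = -4*X (w(X) = -2*(X + X) = -4*X)
(-10 + Q(4, 2))*(w(6) + (1 + 7)*T) = (-10 + 0)*(-4*6 + (1 + 7)*0) = -10*(-24 + 8*0) = -10*(-24 + 0) = -10*(-24) = 240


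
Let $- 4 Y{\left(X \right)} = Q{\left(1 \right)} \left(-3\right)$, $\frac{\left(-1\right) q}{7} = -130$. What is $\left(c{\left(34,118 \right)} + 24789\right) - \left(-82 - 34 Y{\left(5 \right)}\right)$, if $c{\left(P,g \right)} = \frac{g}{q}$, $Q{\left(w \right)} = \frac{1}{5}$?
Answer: $\frac{22637369}{910} \approx 24876.0$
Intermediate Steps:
$q = 910$ ($q = \left(-7\right) \left(-130\right) = 910$)
$Q{\left(w \right)} = \frac{1}{5}$
$c{\left(P,g \right)} = \frac{g}{910}$
$Y{\left(X \right)} = \frac{3}{20}$ ($Y{\left(X \right)} = - \frac{\frac{1}{5} \left(-3\right)}{4} = \left(- \frac{1}{4}\right) \left(- \frac{3}{5}\right) = \frac{3}{20}$)
$\left(c{\left(34,118 \right)} + 24789\right) - \left(-82 - 34 Y{\left(5 \right)}\right) = \left(\frac{1}{910} \cdot 118 + 24789\right) - \left(-82 - \frac{51}{10}\right) = \left(\frac{59}{455} + 24789\right) - \left(-82 - \frac{51}{10}\right) = \frac{11279054}{455} - - \frac{871}{10} = \frac{11279054}{455} + \frac{871}{10} = \frac{22637369}{910}$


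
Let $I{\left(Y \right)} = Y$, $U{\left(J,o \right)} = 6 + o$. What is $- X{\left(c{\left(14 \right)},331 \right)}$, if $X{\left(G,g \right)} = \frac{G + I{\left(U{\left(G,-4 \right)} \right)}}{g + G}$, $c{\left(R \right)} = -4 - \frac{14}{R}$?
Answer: $\frac{3}{326} \approx 0.0092025$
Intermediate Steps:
$X{\left(G,g \right)} = \frac{2 + G}{G + g}$ ($X{\left(G,g \right)} = \frac{G + \left(6 - 4\right)}{g + G} = \frac{G + 2}{G + g} = \frac{2 + G}{G + g}$)
$- X{\left(c{\left(14 \right)},331 \right)} = - \frac{2 - \left(4 + \frac{14}{14}\right)}{\left(-4 - \frac{14}{14}\right) + 331} = - \frac{2 - 5}{\left(-4 - 1\right) + 331} = - \frac{2 - 5}{-5 + 331} = - \frac{-3}{326} = \left(-1\right) \left(- \frac{3}{326}\right) = \frac{3}{326}$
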